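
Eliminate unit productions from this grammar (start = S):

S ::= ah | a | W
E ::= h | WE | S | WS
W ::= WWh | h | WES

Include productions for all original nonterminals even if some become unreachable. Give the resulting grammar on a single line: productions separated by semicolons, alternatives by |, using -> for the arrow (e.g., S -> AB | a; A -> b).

S -> a | h | ah | WES | WWh; E -> a | h | WE | WS | ah | WES | WWh; W -> h | WES | WWh

Unit productions: E->S, S->W.
Unit pairs (A ⇒* B via units): (E,S), (E,W), (S,W).
S: inherits non-unit rules of {S, W} → WES | WWh | a | ah | h.
E: inherits non-unit rules of {E, S, W} → WE | WES | WS | WWh | a | ah | h.
W: inherits non-unit rules of {W} → WES | WWh | h.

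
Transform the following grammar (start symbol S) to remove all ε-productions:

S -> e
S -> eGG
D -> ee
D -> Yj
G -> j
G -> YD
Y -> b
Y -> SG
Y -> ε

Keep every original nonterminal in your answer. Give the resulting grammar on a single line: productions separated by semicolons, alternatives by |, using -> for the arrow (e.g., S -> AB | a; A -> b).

Nullable set: {Y}.
D -> Yj: Y nullable, giving Yj | j.
G -> YD: Y nullable, giving D | YD.
Drop Y -> ε.
Unchanged (no nullable symbols): S -> e; S -> eGG; D -> ee; G -> j; Y -> SG; Y -> b.

S -> e | eGG; D -> j | Yj | ee; G -> D | j | YD; Y -> b | SG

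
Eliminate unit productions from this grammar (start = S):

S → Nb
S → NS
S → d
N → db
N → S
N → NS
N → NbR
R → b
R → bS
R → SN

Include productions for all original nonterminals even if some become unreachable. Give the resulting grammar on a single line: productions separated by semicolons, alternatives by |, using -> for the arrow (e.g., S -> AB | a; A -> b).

Unit productions: N->S.
Unit pairs (A ⇒* B via units): (N,S).
S: inherits non-unit rules of {S} → NS | Nb | d.
N: inherits non-unit rules of {N, S} → NS | Nb | NbR | d | db.
R: inherits non-unit rules of {R} → SN | b | bS.

S -> d | NS | Nb; N -> d | NS | Nb | db | NbR; R -> b | SN | bS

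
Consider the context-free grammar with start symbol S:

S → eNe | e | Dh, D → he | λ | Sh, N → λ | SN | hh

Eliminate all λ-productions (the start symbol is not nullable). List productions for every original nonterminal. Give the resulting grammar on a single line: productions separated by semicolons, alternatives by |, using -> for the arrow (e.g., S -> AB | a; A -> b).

Nullable set: {D, N}.
S -> Dh: D nullable, giving Dh | h.
S -> eNe: N nullable, giving eNe | ee.
Drop D -> λ.
Drop N -> λ.
N -> SN: N nullable, giving S | SN.
Unchanged (no nullable symbols): S -> e; D -> Sh; D -> he; N -> hh.

S -> e | h | Dh | ee | eNe; D -> Sh | he; N -> S | SN | hh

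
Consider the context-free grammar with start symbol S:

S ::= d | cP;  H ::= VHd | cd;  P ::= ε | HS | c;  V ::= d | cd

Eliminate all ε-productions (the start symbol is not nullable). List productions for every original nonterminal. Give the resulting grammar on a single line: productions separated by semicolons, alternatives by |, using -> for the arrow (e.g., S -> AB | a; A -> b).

S -> c | d | cP; H -> cd | VHd; P -> c | HS; V -> d | cd

Nullable set: {P}.
S -> cP: P nullable, giving c | cP.
Drop P -> ε.
Unchanged (no nullable symbols): S -> d; H -> VHd; H -> cd; P -> HS; P -> c; V -> cd; V -> d.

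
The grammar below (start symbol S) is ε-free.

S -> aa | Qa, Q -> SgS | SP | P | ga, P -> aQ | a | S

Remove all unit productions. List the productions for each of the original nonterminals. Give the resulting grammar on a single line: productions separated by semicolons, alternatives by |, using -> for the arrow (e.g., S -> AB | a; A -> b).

Unit productions: P->S, Q->P.
Unit pairs (A ⇒* B via units): (P,S), (Q,P), (Q,S).
S: inherits non-unit rules of {S} → Qa | aa.
P: inherits non-unit rules of {P, S} → Qa | a | aQ | aa.
Q: inherits non-unit rules of {P, Q, S} → Qa | SP | SgS | a | aQ | aa | ga.

S -> Qa | aa; P -> a | Qa | aQ | aa; Q -> a | Qa | SP | aQ | aa | ga | SgS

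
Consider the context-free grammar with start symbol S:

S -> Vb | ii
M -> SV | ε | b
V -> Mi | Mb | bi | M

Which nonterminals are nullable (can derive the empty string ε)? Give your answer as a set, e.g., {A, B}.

Directly nullable (have an ε-rule): {M}.
V is nullable via V -> M (every symbol on the right is already known nullable).
Not nullable: S — each has a terminal in every rule's right-hand side or depends on a non-nullable symbol.

{M, V}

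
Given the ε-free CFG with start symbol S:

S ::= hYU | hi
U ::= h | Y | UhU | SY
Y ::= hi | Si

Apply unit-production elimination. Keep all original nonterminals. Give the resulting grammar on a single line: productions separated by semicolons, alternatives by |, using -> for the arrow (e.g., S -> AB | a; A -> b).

S -> hi | hYU; U -> h | SY | Si | hi | UhU; Y -> Si | hi

Unit productions: U->Y.
Unit pairs (A ⇒* B via units): (U,Y).
S: inherits non-unit rules of {S} → hYU | hi.
U: inherits non-unit rules of {U, Y} → SY | Si | UhU | h | hi.
Y: inherits non-unit rules of {Y} → Si | hi.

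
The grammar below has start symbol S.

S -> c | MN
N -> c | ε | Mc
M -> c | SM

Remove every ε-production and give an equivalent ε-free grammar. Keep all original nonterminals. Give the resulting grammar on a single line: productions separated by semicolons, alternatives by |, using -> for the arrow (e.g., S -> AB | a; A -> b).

S -> M | c | MN; M -> c | SM; N -> c | Mc

Nullable set: {N}.
S -> MN: N nullable, giving M | MN.
Drop N -> ε.
Unchanged (no nullable symbols): S -> c; M -> SM; M -> c; N -> Mc; N -> c.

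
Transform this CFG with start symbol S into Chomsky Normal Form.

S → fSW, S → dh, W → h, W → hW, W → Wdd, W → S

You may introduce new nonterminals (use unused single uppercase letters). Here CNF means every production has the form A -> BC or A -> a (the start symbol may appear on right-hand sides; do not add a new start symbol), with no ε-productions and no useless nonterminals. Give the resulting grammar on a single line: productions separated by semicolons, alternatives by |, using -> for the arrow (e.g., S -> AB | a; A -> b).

S -> AB | CD; A -> d; B -> h; C -> f; D -> SW; E -> SW; F -> AA; W -> h | AB | BW | CE | WF

No ε-productions.
After unit-elimination: S -> dh | fSW; W -> h | dh | hW | Wdd | fSW.
TERM: introduce A -> d, C -> f, B -> h and substitute in every rule of length ≥2.
BIN: S -> CSW becomes S -> CD, D -> SW; W -> CSW becomes W -> CE, E -> SW; W -> WAA becomes W -> WF, F -> AA.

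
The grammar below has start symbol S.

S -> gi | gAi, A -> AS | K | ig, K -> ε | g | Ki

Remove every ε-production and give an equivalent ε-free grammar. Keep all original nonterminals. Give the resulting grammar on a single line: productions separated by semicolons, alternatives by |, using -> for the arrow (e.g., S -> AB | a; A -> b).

Nullable set: {A, K}.
S -> gAi: A nullable, giving gAi | gi.
A -> AS: A nullable, giving AS | S.
A -> K: K nullable, giving K.
Drop K -> ε.
K -> Ki: K nullable, giving Ki | i.
Unchanged (no nullable symbols): S -> gi; A -> ig; K -> g.

S -> gi | gAi; A -> K | S | AS | ig; K -> g | i | Ki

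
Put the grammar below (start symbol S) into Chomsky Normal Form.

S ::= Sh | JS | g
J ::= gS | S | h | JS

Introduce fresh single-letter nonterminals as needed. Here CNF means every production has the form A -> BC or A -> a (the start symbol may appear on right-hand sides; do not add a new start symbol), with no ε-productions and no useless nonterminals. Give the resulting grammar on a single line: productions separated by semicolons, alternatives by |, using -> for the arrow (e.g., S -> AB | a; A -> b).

No ε-productions.
After unit-elimination: S -> g | JS | Sh; J -> g | h | JS | Sh | gS.
TERM: introduce B -> g, A -> h and substitute in every rule of length ≥2.

S -> g | JS | SA; A -> h; B -> g; J -> g | h | BS | JS | SA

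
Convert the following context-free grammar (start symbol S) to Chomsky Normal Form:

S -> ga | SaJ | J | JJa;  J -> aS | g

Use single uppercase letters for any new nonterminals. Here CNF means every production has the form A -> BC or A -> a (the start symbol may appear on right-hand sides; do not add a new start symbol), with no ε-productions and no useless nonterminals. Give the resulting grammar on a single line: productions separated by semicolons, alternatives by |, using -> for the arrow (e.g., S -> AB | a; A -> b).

S -> g | AS | BA | JC | SD; A -> a; B -> g; C -> JA; D -> AJ; J -> g | AS

No ε-productions.
After unit-elimination: S -> g | aS | ga | JJa | SaJ; J -> g | aS.
TERM: introduce A -> a, B -> g and substitute in every rule of length ≥2.
BIN: S -> JJA becomes S -> JC, C -> JA; S -> SAJ becomes S -> SD, D -> AJ.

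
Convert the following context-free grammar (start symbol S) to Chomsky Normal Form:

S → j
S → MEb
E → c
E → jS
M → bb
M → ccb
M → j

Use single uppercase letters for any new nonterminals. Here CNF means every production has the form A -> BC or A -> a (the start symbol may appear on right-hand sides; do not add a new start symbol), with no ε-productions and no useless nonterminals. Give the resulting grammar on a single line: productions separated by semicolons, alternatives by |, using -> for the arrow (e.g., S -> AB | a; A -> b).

S -> j | MF; A -> j; B -> b; C -> c; D -> CB; E -> c | AS; F -> EB; M -> j | BB | CD

No ε-productions.
No unit productions to eliminate.
TERM: introduce B -> b, C -> c, A -> j and substitute in every rule of length ≥2.
BIN: M -> CCB becomes M -> CD, D -> CB; S -> MEB becomes S -> MF, F -> EB.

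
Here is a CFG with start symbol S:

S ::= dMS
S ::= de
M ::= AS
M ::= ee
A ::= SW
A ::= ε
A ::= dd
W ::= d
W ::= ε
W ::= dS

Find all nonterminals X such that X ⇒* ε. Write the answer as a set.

Directly nullable (have an ε-rule): {A, W}.
Not nullable: M, S — each has a terminal in every rule's right-hand side or depends on a non-nullable symbol.

{A, W}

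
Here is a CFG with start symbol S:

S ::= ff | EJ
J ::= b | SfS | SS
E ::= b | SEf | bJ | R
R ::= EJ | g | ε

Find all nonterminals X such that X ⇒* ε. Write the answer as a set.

Directly nullable (have an ε-rule): {R}.
E is nullable via E -> R (every symbol on the right is already known nullable).
Not nullable: J, S — each has a terminal in every rule's right-hand side or depends on a non-nullable symbol.

{E, R}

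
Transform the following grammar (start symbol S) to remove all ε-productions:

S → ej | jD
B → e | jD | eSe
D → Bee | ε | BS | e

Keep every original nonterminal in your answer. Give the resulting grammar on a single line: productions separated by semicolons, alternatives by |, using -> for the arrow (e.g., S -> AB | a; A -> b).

Nullable set: {D}.
S -> jD: D nullable, giving j | jD.
B -> jD: D nullable, giving j | jD.
Drop D -> ε.
Unchanged (no nullable symbols): S -> ej; B -> e; B -> eSe; D -> BS; D -> Bee; D -> e.

S -> j | ej | jD; B -> e | j | jD | eSe; D -> e | BS | Bee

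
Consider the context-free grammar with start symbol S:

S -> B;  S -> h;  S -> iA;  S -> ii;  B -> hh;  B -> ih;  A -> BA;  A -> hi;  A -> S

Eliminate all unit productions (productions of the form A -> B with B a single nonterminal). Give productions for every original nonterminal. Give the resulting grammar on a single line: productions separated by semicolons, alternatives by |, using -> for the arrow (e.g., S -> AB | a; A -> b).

S -> h | hh | iA | ih | ii; A -> h | BA | hh | hi | iA | ih | ii; B -> hh | ih

Unit productions: A->S, S->B.
Unit pairs (A ⇒* B via units): (A,B), (A,S), (S,B).
S: inherits non-unit rules of {B, S} → h | hh | iA | ih | ii.
A: inherits non-unit rules of {A, B, S} → BA | h | hh | hi | iA | ih | ii.
B: inherits non-unit rules of {B} → hh | ih.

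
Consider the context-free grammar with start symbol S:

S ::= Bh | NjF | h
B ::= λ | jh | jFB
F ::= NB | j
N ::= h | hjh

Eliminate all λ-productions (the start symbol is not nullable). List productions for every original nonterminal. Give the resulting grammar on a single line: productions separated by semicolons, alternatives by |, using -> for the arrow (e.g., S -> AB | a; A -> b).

S -> h | Bh | NjF; B -> jF | jh | jFB; F -> N | j | NB; N -> h | hjh

Nullable set: {B}.
S -> Bh: B nullable, giving Bh | h.
Drop B -> λ.
B -> jFB: B nullable, giving jF | jFB.
F -> NB: B nullable, giving N | NB.
Unchanged (no nullable symbols): S -> NjF; S -> h; B -> jh; F -> j; N -> h; N -> hjh.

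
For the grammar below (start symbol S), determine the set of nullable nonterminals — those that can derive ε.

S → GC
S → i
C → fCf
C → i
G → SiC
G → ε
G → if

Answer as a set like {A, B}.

{G}

Directly nullable (have an ε-rule): {G}.
Not nullable: C, S — each has a terminal in every rule's right-hand side or depends on a non-nullable symbol.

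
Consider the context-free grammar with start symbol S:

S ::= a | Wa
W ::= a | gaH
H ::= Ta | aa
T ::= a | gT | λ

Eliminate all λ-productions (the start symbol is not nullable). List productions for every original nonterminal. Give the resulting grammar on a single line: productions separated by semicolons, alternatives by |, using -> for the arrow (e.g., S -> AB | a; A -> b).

Nullable set: {T}.
H -> Ta: T nullable, giving Ta | a.
Drop T -> λ.
T -> gT: T nullable, giving g | gT.
Unchanged (no nullable symbols): S -> Wa; S -> a; H -> aa; T -> a; W -> a; W -> gaH.

S -> a | Wa; H -> a | Ta | aa; T -> a | g | gT; W -> a | gaH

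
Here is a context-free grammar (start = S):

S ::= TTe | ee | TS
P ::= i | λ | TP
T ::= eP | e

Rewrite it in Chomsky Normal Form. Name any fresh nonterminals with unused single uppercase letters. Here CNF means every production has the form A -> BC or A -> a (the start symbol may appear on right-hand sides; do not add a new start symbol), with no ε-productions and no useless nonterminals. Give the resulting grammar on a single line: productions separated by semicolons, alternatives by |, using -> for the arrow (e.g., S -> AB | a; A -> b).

S -> AA | TB | TS; A -> e; B -> TA; P -> e | i | AP | TP; T -> e | AP

Nullable: {P}; after ε-elimination: S -> TS | ee | TTe; P -> T | i | TP; T -> e | eP.
After unit-elimination: S -> TS | ee | TTe; P -> e | i | TP | eP; T -> e | eP.
TERM: introduce A -> e and substitute in every rule of length ≥2.
BIN: S -> TTA becomes S -> TB, B -> TA.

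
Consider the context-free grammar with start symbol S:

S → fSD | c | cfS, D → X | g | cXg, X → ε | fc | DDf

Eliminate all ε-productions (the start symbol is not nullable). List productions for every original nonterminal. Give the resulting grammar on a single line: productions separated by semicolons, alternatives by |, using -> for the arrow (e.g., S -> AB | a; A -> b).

Nullable set: {D, X}.
S -> fSD: D nullable, giving fS | fSD.
D -> X: X nullable, giving X.
D -> cXg: X nullable, giving cXg | cg.
Drop X -> ε.
X -> DDf: D, D nullable, giving DDf | Df | f.
Unchanged (no nullable symbols): S -> c; S -> cfS; D -> g; X -> fc.

S -> c | fS | cfS | fSD; D -> X | g | cg | cXg; X -> f | Df | fc | DDf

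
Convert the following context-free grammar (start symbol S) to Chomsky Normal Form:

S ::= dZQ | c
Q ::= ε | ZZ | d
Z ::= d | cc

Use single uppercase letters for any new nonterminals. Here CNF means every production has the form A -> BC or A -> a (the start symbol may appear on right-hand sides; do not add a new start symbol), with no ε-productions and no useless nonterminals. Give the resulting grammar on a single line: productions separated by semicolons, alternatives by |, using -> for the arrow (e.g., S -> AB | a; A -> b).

Nullable: {Q}; after ε-elimination: S -> c | dZ | dZQ; Q -> d | ZZ; Z -> d | cc.
No unit productions to eliminate.
TERM: introduce B -> c, A -> d and substitute in every rule of length ≥2.
BIN: S -> AZQ becomes S -> AC, C -> ZQ.

S -> c | AC | AZ; A -> d; B -> c; C -> ZQ; Q -> d | ZZ; Z -> d | BB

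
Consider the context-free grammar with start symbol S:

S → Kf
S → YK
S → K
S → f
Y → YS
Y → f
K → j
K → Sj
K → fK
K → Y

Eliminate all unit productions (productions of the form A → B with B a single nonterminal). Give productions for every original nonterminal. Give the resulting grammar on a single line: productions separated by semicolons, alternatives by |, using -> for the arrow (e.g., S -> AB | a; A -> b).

S -> f | j | Kf | Sj | YK | YS | fK; K -> f | j | Sj | YS | fK; Y -> f | YS

Unit productions: K->Y, S->K.
Unit pairs (A ⇒* B via units): (K,Y), (S,K), (S,Y).
S: inherits non-unit rules of {K, S, Y} → Kf | Sj | YK | YS | f | fK | j.
K: inherits non-unit rules of {K, Y} → Sj | YS | f | fK | j.
Y: inherits non-unit rules of {Y} → YS | f.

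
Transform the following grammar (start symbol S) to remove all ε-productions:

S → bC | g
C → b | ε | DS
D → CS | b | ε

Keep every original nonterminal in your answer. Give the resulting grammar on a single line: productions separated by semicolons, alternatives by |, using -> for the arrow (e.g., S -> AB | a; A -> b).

S -> b | g | bC; C -> S | b | DS; D -> S | b | CS

Nullable set: {C, D}.
S -> bC: C nullable, giving b | bC.
Drop C -> ε.
C -> DS: D nullable, giving DS | S.
Drop D -> ε.
D -> CS: C nullable, giving CS | S.
Unchanged (no nullable symbols): S -> g; C -> b; D -> b.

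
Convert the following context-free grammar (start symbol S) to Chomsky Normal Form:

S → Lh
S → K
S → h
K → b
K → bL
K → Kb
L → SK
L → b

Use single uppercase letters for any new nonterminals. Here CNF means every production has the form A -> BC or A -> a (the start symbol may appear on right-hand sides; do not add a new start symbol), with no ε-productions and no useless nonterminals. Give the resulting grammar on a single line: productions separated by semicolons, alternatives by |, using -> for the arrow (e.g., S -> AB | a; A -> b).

No ε-productions.
After unit-elimination: S -> b | h | Kb | Lh | bL; K -> b | Kb | bL; L -> b | SK.
TERM: introduce A -> b, B -> h and substitute in every rule of length ≥2.

S -> b | h | AL | KA | LB; A -> b; B -> h; K -> b | AL | KA; L -> b | SK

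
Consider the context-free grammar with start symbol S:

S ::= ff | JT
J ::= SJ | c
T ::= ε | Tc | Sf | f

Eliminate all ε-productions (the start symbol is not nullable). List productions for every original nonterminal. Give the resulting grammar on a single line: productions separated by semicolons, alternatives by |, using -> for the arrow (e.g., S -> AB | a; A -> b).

Nullable set: {T}.
S -> JT: T nullable, giving J | JT.
Drop T -> ε.
T -> Tc: T nullable, giving Tc | c.
Unchanged (no nullable symbols): S -> ff; J -> SJ; J -> c; T -> Sf; T -> f.

S -> J | JT | ff; J -> c | SJ; T -> c | f | Sf | Tc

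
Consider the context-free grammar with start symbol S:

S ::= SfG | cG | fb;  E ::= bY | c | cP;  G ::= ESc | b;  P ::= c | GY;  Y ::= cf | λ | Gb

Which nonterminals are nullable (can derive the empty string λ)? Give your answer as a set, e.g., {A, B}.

{Y}

Directly nullable (have an ε-rule): {Y}.
Not nullable: E, G, P, S — each has a terminal in every rule's right-hand side or depends on a non-nullable symbol.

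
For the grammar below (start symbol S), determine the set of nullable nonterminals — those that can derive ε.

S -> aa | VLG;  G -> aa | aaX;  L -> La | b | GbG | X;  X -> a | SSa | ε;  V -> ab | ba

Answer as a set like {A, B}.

Directly nullable (have an ε-rule): {X}.
L is nullable via L -> X (every symbol on the right is already known nullable).
Not nullable: G, S, V — each has a terminal in every rule's right-hand side or depends on a non-nullable symbol.

{L, X}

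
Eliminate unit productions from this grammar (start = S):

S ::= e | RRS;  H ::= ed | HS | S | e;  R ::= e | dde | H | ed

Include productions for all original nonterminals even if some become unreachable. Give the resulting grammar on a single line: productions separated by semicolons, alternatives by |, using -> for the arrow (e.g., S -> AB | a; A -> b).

Unit productions: H->S, R->H.
Unit pairs (A ⇒* B via units): (H,S), (R,H), (R,S).
S: inherits non-unit rules of {S} → RRS | e.
H: inherits non-unit rules of {H, S} → HS | RRS | e | ed.
R: inherits non-unit rules of {H, R, S} → HS | RRS | dde | e | ed.

S -> e | RRS; H -> e | HS | ed | RRS; R -> e | HS | ed | RRS | dde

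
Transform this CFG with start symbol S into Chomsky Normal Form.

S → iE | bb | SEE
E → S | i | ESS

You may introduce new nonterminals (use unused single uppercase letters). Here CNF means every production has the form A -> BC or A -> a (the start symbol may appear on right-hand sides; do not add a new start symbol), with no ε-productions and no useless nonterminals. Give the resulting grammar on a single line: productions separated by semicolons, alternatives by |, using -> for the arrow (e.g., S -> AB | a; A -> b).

No ε-productions.
After unit-elimination: S -> bb | iE | SEE; E -> i | bb | iE | ESS | SEE.
TERM: introduce A -> b, B -> i and substitute in every rule of length ≥2.
BIN: E -> ESS becomes E -> EC, C -> SS; E -> SEE becomes E -> SD, D -> EE; S -> SEE becomes S -> SF, F -> EE.

S -> AA | BE | SF; A -> b; B -> i; C -> SS; D -> EE; E -> i | AA | BE | EC | SD; F -> EE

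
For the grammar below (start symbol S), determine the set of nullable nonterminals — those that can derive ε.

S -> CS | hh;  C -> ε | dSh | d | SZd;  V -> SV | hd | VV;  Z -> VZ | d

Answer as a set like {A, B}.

{C}

Directly nullable (have an ε-rule): {C}.
Not nullable: S, V, Z — each has a terminal in every rule's right-hand side or depends on a non-nullable symbol.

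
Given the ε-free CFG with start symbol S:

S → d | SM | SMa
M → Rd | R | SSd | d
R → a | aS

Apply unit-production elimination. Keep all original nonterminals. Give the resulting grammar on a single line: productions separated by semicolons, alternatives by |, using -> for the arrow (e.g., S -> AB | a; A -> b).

Unit productions: M->R.
Unit pairs (A ⇒* B via units): (M,R).
S: inherits non-unit rules of {S} → SM | SMa | d.
M: inherits non-unit rules of {M, R} → Rd | SSd | a | aS | d.
R: inherits non-unit rules of {R} → a | aS.

S -> d | SM | SMa; M -> a | d | Rd | aS | SSd; R -> a | aS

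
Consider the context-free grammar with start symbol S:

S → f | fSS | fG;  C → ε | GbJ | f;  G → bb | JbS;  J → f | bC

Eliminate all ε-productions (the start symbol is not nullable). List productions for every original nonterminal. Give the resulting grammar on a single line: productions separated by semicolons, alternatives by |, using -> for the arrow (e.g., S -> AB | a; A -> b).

S -> f | fG | fSS; C -> f | GbJ; G -> bb | JbS; J -> b | f | bC

Nullable set: {C}.
Drop C -> ε.
J -> bC: C nullable, giving b | bC.
Unchanged (no nullable symbols): S -> f; S -> fG; S -> fSS; C -> GbJ; C -> f; G -> JbS; G -> bb; J -> f.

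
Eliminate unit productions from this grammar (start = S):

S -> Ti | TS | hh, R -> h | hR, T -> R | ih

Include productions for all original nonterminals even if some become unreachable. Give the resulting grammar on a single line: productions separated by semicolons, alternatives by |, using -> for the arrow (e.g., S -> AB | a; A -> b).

Unit productions: T->R.
Unit pairs (A ⇒* B via units): (T,R).
S: inherits non-unit rules of {S} → TS | Ti | hh.
R: inherits non-unit rules of {R} → h | hR.
T: inherits non-unit rules of {R, T} → h | hR | ih.

S -> TS | Ti | hh; R -> h | hR; T -> h | hR | ih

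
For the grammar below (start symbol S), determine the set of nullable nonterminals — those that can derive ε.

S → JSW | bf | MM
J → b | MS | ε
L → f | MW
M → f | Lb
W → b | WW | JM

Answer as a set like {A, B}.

Directly nullable (have an ε-rule): {J}.
Not nullable: L, M, S, W — each has a terminal in every rule's right-hand side or depends on a non-nullable symbol.

{J}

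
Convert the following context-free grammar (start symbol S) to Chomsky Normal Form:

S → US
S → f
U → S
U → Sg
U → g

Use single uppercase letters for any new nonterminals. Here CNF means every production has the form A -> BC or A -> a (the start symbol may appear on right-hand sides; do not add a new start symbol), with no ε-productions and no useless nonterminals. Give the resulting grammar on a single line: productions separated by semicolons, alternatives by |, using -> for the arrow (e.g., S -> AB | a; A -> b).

No ε-productions.
After unit-elimination: S -> f | US; U -> f | g | Sg | US.
TERM: introduce A -> g and substitute in every rule of length ≥2.

S -> f | US; A -> g; U -> f | g | SA | US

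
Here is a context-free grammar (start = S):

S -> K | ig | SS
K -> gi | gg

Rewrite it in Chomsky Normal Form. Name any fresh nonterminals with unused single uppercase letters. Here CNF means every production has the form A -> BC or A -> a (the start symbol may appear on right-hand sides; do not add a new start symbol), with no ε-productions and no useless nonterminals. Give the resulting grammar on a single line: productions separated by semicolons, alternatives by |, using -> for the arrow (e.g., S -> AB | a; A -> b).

No ε-productions.
After unit-elimination: S -> SS | gg | gi | ig; K -> gg | gi.
TERM: introduce A -> g, B -> i and substitute in every rule of length ≥2.
Drop unreachable/unproductive: K.

S -> AA | AB | BA | SS; A -> g; B -> i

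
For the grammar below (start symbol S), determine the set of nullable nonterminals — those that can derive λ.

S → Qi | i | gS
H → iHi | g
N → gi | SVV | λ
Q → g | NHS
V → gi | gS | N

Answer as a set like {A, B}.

{N, V}

Directly nullable (have an ε-rule): {N}.
V is nullable via V -> N (every symbol on the right is already known nullable).
Not nullable: H, Q, S — each has a terminal in every rule's right-hand side or depends on a non-nullable symbol.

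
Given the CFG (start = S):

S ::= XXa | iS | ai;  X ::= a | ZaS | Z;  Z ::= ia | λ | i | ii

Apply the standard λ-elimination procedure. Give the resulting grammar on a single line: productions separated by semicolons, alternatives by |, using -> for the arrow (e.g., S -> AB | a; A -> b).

Nullable set: {X, Z}.
S -> XXa: X, X nullable, giving XXa | Xa | a.
X -> Z: Z nullable, giving Z.
X -> ZaS: Z nullable, giving ZaS | aS.
Drop Z -> λ.
Unchanged (no nullable symbols): S -> ai; S -> iS; X -> a; Z -> i; Z -> ia; Z -> ii.

S -> a | Xa | ai | iS | XXa; X -> Z | a | aS | ZaS; Z -> i | ia | ii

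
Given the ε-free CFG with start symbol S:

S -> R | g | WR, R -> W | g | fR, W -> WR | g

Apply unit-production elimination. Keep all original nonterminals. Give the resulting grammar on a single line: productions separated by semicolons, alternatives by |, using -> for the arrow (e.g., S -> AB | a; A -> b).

Unit productions: R->W, S->R.
Unit pairs (A ⇒* B via units): (R,W), (S,R), (S,W).
S: inherits non-unit rules of {R, S, W} → WR | fR | g.
R: inherits non-unit rules of {R, W} → WR | fR | g.
W: inherits non-unit rules of {W} → WR | g.

S -> g | WR | fR; R -> g | WR | fR; W -> g | WR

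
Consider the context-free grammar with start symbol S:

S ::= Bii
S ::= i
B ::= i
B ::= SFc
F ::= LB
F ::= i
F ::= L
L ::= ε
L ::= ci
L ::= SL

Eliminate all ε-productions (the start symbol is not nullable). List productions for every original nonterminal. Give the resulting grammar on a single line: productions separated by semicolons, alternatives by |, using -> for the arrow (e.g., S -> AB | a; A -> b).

S -> i | Bii; B -> i | Sc | SFc; F -> B | L | i | LB; L -> S | SL | ci

Nullable set: {F, L}.
B -> SFc: F nullable, giving SFc | Sc.
F -> L: L nullable, giving L.
F -> LB: L nullable, giving B | LB.
Drop L -> ε.
L -> SL: L nullable, giving S | SL.
Unchanged (no nullable symbols): S -> Bii; S -> i; B -> i; F -> i; L -> ci.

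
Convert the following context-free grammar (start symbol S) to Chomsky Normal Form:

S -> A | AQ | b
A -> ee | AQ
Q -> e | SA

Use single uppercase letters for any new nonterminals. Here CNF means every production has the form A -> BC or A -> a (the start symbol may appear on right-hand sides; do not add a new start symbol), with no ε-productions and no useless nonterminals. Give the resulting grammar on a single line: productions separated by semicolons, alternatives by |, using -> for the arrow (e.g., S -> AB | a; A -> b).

S -> b | AQ | BB; A -> AQ | BB; B -> e; Q -> e | SA

No ε-productions.
After unit-elimination: S -> b | AQ | ee; A -> AQ | ee; Q -> e | SA.
TERM: introduce B -> e and substitute in every rule of length ≥2.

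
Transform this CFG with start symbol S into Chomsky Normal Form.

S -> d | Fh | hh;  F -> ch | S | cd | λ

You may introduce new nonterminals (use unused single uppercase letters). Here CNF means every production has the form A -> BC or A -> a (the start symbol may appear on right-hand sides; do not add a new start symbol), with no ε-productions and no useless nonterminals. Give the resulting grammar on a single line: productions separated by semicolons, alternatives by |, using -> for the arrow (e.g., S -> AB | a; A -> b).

Nullable: {F}; after ε-elimination: S -> d | h | Fh | hh; F -> S | cd | ch.
After unit-elimination: S -> d | h | Fh | hh; F -> d | h | Fh | cd | ch | hh.
TERM: introduce B -> c, C -> d, A -> h and substitute in every rule of length ≥2.

S -> d | h | AA | FA; A -> h; B -> c; C -> d; F -> d | h | AA | BA | BC | FA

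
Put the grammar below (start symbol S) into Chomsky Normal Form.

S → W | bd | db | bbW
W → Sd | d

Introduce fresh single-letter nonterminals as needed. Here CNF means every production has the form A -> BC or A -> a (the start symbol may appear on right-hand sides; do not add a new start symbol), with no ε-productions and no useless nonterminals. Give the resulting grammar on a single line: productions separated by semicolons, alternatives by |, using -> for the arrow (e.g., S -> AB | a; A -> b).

S -> d | AB | BA | BC | SA; A -> d; B -> b; C -> BW; W -> d | SA

No ε-productions.
After unit-elimination: S -> d | Sd | bd | db | bbW; W -> d | Sd.
TERM: introduce B -> b, A -> d and substitute in every rule of length ≥2.
BIN: S -> BBW becomes S -> BC, C -> BW.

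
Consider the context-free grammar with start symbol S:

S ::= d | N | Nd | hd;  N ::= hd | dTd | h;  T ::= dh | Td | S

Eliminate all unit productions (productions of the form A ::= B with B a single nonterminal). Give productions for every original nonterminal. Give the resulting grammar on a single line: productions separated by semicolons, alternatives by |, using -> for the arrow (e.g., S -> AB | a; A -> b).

Unit productions: S->N, T->S.
Unit pairs (A ⇒* B via units): (S,N), (T,N), (T,S).
S: inherits non-unit rules of {N, S} → Nd | d | dTd | h | hd.
N: inherits non-unit rules of {N} → dTd | h | hd.
T: inherits non-unit rules of {N, S, T} → Nd | Td | d | dTd | dh | h | hd.

S -> d | h | Nd | hd | dTd; N -> h | hd | dTd; T -> d | h | Nd | Td | dh | hd | dTd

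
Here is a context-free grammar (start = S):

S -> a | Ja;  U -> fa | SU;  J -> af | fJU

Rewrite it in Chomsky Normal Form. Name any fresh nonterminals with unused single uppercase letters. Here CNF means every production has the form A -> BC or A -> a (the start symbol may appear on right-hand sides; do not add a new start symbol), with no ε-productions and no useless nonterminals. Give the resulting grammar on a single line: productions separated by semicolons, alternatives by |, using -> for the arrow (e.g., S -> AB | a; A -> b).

No ε-productions.
No unit productions to eliminate.
TERM: introduce A -> a, B -> f and substitute in every rule of length ≥2.
BIN: J -> BJU becomes J -> BC, C -> JU.

S -> a | JA; A -> a; B -> f; C -> JU; J -> AB | BC; U -> BA | SU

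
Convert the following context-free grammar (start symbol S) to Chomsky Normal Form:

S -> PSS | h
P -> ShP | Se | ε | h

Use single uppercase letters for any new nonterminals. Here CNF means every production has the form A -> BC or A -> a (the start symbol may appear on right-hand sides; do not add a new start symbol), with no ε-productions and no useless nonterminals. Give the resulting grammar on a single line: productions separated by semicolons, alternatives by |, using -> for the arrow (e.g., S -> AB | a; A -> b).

Nullable: {P}; after ε-elimination: S -> h | SS | PSS; P -> h | Se | Sh | ShP.
No unit productions to eliminate.
TERM: introduce A -> e, B -> h and substitute in every rule of length ≥2.
BIN: P -> SBP becomes P -> SC, C -> BP; S -> PSS becomes S -> PD, D -> SS.

S -> h | PD | SS; A -> e; B -> h; C -> BP; D -> SS; P -> h | SA | SB | SC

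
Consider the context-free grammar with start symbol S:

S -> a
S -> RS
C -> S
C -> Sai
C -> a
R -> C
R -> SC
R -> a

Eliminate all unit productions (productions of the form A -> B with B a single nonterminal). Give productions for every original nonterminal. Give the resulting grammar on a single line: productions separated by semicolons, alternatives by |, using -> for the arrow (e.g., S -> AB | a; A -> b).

Unit productions: C->S, R->C.
Unit pairs (A ⇒* B via units): (C,S), (R,C), (R,S).
S: inherits non-unit rules of {S} → RS | a.
C: inherits non-unit rules of {C, S} → RS | Sai | a.
R: inherits non-unit rules of {C, R, S} → RS | SC | Sai | a.

S -> a | RS; C -> a | RS | Sai; R -> a | RS | SC | Sai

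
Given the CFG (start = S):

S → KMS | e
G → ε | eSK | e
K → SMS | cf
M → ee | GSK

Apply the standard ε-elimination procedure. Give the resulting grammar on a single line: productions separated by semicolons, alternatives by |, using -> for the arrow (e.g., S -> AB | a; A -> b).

S -> e | KMS; G -> e | eSK; K -> cf | SMS; M -> SK | ee | GSK

Nullable set: {G}.
Drop G -> ε.
M -> GSK: G nullable, giving GSK | SK.
Unchanged (no nullable symbols): S -> KMS; S -> e; G -> e; G -> eSK; K -> SMS; K -> cf; M -> ee.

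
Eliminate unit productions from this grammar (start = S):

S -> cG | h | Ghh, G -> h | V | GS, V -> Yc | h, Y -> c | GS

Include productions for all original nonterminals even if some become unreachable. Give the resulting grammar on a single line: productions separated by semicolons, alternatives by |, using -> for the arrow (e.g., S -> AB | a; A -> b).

Unit productions: G->V.
Unit pairs (A ⇒* B via units): (G,V).
S: inherits non-unit rules of {S} → Ghh | cG | h.
G: inherits non-unit rules of {G, V} → GS | Yc | h.
V: inherits non-unit rules of {V} → Yc | h.
Y: inherits non-unit rules of {Y} → GS | c.

S -> h | cG | Ghh; G -> h | GS | Yc; V -> h | Yc; Y -> c | GS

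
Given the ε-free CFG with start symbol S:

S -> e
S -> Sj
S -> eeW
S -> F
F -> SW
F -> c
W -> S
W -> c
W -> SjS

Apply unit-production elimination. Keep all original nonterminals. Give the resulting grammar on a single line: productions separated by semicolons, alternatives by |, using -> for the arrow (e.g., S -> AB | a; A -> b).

S -> c | e | SW | Sj | eeW; F -> c | SW; W -> c | e | SW | Sj | SjS | eeW

Unit productions: S->F, W->S.
Unit pairs (A ⇒* B via units): (S,F), (W,F), (W,S).
S: inherits non-unit rules of {F, S} → SW | Sj | c | e | eeW.
F: inherits non-unit rules of {F} → SW | c.
W: inherits non-unit rules of {F, S, W} → SW | Sj | SjS | c | e | eeW.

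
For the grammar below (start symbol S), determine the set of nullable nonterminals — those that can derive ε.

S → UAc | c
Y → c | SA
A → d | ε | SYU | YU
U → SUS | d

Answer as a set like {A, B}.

Directly nullable (have an ε-rule): {A}.
Not nullable: S, U, Y — each has a terminal in every rule's right-hand side or depends on a non-nullable symbol.

{A}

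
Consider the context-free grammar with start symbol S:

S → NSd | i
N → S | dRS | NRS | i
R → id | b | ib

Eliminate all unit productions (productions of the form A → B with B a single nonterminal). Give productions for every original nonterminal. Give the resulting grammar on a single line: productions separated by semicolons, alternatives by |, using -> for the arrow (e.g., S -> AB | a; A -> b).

S -> i | NSd; N -> i | NRS | NSd | dRS; R -> b | ib | id

Unit productions: N->S.
Unit pairs (A ⇒* B via units): (N,S).
S: inherits non-unit rules of {S} → NSd | i.
N: inherits non-unit rules of {N, S} → NRS | NSd | dRS | i.
R: inherits non-unit rules of {R} → b | ib | id.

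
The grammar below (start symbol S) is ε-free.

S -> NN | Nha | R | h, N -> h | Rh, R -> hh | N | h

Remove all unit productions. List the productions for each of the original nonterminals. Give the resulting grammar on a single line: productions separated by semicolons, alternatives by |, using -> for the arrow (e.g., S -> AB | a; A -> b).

S -> h | NN | Rh | hh | Nha; N -> h | Rh; R -> h | Rh | hh

Unit productions: R->N, S->R.
Unit pairs (A ⇒* B via units): (R,N), (S,N), (S,R).
S: inherits non-unit rules of {N, R, S} → NN | Nha | Rh | h | hh.
N: inherits non-unit rules of {N} → Rh | h.
R: inherits non-unit rules of {N, R} → Rh | h | hh.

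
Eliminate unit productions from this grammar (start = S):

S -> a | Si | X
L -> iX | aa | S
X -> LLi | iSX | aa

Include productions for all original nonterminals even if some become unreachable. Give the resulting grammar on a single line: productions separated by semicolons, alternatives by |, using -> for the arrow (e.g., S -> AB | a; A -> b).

Unit productions: L->S, S->X.
Unit pairs (A ⇒* B via units): (L,S), (L,X), (S,X).
S: inherits non-unit rules of {S, X} → LLi | Si | a | aa | iSX.
L: inherits non-unit rules of {L, S, X} → LLi | Si | a | aa | iSX | iX.
X: inherits non-unit rules of {X} → LLi | aa | iSX.

S -> a | Si | aa | LLi | iSX; L -> a | Si | aa | iX | LLi | iSX; X -> aa | LLi | iSX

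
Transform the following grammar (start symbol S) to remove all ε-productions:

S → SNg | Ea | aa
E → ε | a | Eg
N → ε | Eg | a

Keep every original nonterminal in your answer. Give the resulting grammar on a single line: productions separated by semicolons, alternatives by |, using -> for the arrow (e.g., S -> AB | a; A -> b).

S -> a | Ea | Sg | aa | SNg; E -> a | g | Eg; N -> a | g | Eg

Nullable set: {E, N}.
S -> Ea: E nullable, giving Ea | a.
S -> SNg: N nullable, giving SNg | Sg.
Drop E -> ε.
E -> Eg: E nullable, giving Eg | g.
Drop N -> ε.
N -> Eg: E nullable, giving Eg | g.
Unchanged (no nullable symbols): S -> aa; E -> a; N -> a.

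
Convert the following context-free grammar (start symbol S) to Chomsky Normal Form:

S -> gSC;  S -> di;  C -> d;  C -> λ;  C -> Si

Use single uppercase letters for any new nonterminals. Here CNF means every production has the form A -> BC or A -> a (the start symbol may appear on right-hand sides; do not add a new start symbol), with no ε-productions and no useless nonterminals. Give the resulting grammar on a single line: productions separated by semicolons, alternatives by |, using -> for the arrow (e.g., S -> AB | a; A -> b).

Nullable: {C}; after ε-elimination: S -> di | gS | gSC; C -> d | Si.
No unit productions to eliminate.
TERM: introduce B -> d, D -> g, A -> i and substitute in every rule of length ≥2.
BIN: S -> DSC becomes S -> DE, E -> SC.

S -> BA | DE | DS; A -> i; B -> d; C -> d | SA; D -> g; E -> SC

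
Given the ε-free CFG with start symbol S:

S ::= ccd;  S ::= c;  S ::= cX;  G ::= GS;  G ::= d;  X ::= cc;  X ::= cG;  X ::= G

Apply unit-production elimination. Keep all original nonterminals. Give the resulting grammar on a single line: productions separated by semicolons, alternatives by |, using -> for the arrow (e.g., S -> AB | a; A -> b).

S -> c | cX | ccd; G -> d | GS; X -> d | GS | cG | cc

Unit productions: X->G.
Unit pairs (A ⇒* B via units): (X,G).
S: inherits non-unit rules of {S} → c | cX | ccd.
G: inherits non-unit rules of {G} → GS | d.
X: inherits non-unit rules of {G, X} → GS | cG | cc | d.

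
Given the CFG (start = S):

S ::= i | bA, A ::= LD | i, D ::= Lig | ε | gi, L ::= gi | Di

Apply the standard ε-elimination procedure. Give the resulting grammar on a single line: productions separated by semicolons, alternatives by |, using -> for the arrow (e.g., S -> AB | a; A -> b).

Nullable set: {D}.
A -> LD: D nullable, giving L | LD.
Drop D -> ε.
L -> Di: D nullable, giving Di | i.
Unchanged (no nullable symbols): S -> bA; S -> i; A -> i; D -> Lig; D -> gi; L -> gi.

S -> i | bA; A -> L | i | LD; D -> gi | Lig; L -> i | Di | gi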